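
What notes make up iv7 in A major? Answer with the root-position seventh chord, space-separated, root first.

iv7 is built on scale degree 4, which is D in both A major and its parallel. Stacking thirds in A minor on D gives D–F–A–C.

D F A C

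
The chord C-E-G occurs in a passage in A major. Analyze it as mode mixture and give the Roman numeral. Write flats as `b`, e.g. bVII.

bIII

In A major scale degree 3 is C#; C is its lowered form, from A minor. The diatonic chord on degree 3 would be C#m (iii), but C–E–G is the major chord from A minor. As a borrowed chord it is labeled bIII.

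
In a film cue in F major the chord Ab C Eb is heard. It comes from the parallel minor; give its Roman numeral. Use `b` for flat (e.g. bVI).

bIII

Ab is the lowered form of scale degree 3 in F major (the diatonic degree 3 is A). Ab–C–Eb is a major chord — the form found in F minor, not the diatonic iii (Am). Borrowed into F major it is written bIII.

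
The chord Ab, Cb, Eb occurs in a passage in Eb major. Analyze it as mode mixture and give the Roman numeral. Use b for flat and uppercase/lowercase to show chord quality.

iv

Ab is scale degree 4 in Eb major. Ab–Cb–Eb is a minor chord — the form found in Eb minor, not the diatonic IV (Ab). Borrowed into Eb major it is written iv.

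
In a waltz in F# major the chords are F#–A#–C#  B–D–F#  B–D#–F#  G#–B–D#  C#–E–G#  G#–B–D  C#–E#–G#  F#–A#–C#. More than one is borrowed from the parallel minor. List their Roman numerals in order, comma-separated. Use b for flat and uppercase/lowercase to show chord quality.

iv, v, ii°

In F# major the diatonic chords are F#, G#m, A#m, B, C#, D#m, E#dim. F#–A#–C# = F#, B–D#–F# = B, G#–B–D# = G#m and C#–E#–G# = C# are all diatonic. B–D–F# is not: scale degree 4 in F# major carries B (IV). In F# minor the chord on that degree is Bm, so here it functions as iv, borrowed from the parallel minor. C#–E–G# doesn't fit — on degree 5 F# major would have C# (V). C#m is the degree-5 chord of F# minor, so it is the borrowed v. G#–B–D is not: scale degree 2 in F# major carries G#m (ii). In F# minor the chord on that degree is G#dim, so here it functions as ii°, borrowed from the parallel minor.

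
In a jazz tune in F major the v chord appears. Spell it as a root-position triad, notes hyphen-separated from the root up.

The root, C, is scale degree 5 — the same note in F major and F minor; only the chord quality changes. In F minor the chord on C is C–Eb–G.

C-Eb-G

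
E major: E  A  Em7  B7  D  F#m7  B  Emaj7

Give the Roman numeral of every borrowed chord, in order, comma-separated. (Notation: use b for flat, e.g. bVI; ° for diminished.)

i7, bVII

E major has the diatonic set E, F#m, G#m, A, B, C#m, D#dim. E, A, B7, F#m7, B and Emaj7 are all diatonic. Em7 (E–G–B–D) doesn't fit — on degree 1 E major would have E (I). Em7 is the degree-1 chord of E minor, so it is the borrowed i7. But D (D–F#–A) is foreign: the diatonic vii° on degree 7 is D#dim, whereas D comes from E minor. It is labeled bVII.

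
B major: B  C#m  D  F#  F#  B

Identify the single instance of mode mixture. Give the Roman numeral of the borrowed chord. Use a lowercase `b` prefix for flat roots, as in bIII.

bIII

The diatonic triads in B major are B, C#m, D#m, E, F#, G#m, A#dim. B, C#m and F# all belong to that set. D (D–F#–A) doesn't fit — on degree 3 B major would have D#m (iii). D is the degree-3 chord of B minor, so it is the borrowed bIII.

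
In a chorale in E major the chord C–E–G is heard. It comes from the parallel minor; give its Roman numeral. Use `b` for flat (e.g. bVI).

The root C is the lowered 6th scale degree — diatonically E major has C# there. C–E–G is a major chord — the form found in E minor, not the diatonic vi (C#m). Borrowed into E major it is written bVI.

bVI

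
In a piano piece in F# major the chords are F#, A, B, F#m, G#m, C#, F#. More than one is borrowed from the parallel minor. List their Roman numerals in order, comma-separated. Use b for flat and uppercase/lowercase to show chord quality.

bIII, i

In F# major the diatonic chords are F#, G#m, A#m, B, C#, D#m, E#dim. F#, B, G#m and C# all belong to that set. A (A–C#–E) doesn't fit — on degree 3 F# major would have A#m (iii). A is the degree-3 chord of F# minor, so it is the borrowed bIII. F#m (F#–A–C#) is not: scale degree 1 in F# major carries F# (I). In F# minor the chord on that degree is F#m, so here it functions as i, borrowed from the parallel minor.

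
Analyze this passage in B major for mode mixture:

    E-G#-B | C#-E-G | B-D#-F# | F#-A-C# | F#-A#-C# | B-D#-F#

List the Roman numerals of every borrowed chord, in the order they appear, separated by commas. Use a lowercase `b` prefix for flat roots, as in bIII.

ii°, v

B major has the diatonic set B, C#m, D#m, E, F#, G#m, A#dim. E–G#–B = E, B–D#–F# = B and F#–A#–C# = F# are all diatonic. C#–E–G is not: scale degree 2 in B major carries C#m (ii). In B minor the chord on that degree is C#dim, so here it functions as ii°, borrowed from the parallel minor. F#–A–C# is not: scale degree 5 in B major carries F# (V). In B minor the chord on that degree is F#m, so here it functions as v, borrowed from the parallel minor.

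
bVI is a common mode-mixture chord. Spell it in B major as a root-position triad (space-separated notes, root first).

The root of bVI is the lowered 6th degree: G# becomes G. In B minor the chord on G is G–B–D.

G B D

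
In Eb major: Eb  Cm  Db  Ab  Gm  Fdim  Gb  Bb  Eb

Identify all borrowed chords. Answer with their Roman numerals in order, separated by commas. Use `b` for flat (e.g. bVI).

The diatonic triads in Eb major are Eb, Fm, Gm, Ab, Bb, Cm, Ddim. Eb, Cm, Ab, Gm and Bb are all diatonic. But Db (Db–F–Ab) is foreign: the diatonic vii° on degree 7 is Ddim, whereas Db comes from Eb minor. It is labeled bVII. Fdim (F–Ab–Cb) is not: scale degree 2 in Eb major carries Fm (ii). In Eb minor the chord on that degree is Fdim, so here it functions as ii°, borrowed from the parallel minor. Gb (Gb–Bb–Db) is not: scale degree 3 in Eb major carries Gm (iii). In Eb minor the chord on that degree is Gb, so here it functions as bIII, borrowed from the parallel minor.

bVII, ii°, bIII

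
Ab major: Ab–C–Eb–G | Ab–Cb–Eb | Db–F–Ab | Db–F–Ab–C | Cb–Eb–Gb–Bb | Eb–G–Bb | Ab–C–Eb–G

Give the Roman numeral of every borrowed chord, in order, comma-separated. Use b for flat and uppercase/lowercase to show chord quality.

The diatonic triads in Ab major are Ab, Bbm, Cm, Db, Eb, Fm, Gdim. Ab–C–Eb–G = Abmaj7, Db–F–Ab = Db, Db–F–Ab–C = Dbmaj7 and Eb–G–Bb = Eb are all diatonic. But Ab–Cb–Eb is foreign: the diatonic I on degree 1 is Ab, whereas Abm comes from Ab minor. It is labeled i. Cb–Eb–Gb–Bb is not: scale degree 3 in Ab major carries Cm (iii). In Ab minor the chord on that degree is Cbmaj7, so here it functions as bIIImaj7, borrowed from the parallel minor.

i, bIIImaj7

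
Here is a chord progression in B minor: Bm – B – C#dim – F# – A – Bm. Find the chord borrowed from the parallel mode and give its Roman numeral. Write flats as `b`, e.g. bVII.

In B minor (with V from harmonic minor) the diatonic chords are Bm, C#dim, D, Em, F#, G, A. Bm, C#dim, F# and A are all diatonic. But B (B–D#–F#) is foreign: the diatonic i on degree 1 is Bm, whereas B comes from B major. It is labeled I.

I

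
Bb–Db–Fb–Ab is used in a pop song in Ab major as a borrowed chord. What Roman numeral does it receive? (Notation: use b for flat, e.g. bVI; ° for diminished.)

iiø7

Bb is scale degree 2 in Ab major. Bb–Db–Fb–Ab is a half-diminished-seventh chord — the form found in Ab minor, not the diatonic ii (Bbm). Borrowed into Ab major it is written iiø7.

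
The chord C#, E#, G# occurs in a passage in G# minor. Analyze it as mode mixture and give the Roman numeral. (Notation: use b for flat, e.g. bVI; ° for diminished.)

C# is scale degree 4 in G# minor. Diatonically G# minor has C#m (iv) on that degree; C#–E#–G# is instead the major chord native to G# major, so it takes the label IV.

IV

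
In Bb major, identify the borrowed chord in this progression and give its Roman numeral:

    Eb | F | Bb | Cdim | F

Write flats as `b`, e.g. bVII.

Bb major has the diatonic set Bb, Cm, Dm, Eb, F, Gm, Adim. Of the given chords, Eb, F and Bb are diatonic. Cdim (C–Eb–Gb) is not: scale degree 2 in Bb major carries Cm (ii). In Bb minor the chord on that degree is Cdim, so here it functions as ii°, borrowed from the parallel minor.

ii°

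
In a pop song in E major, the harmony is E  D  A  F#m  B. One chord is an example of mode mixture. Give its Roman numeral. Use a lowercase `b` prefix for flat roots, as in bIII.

bVII

E major has the diatonic set E, F#m, G#m, A, B, C#m, D#dim. Of the given chords, E, A, F#m and B are diatonic. D (D–F#–A) doesn't fit — on degree 7 E major would have D#dim (vii°). D is the degree-7 chord of E minor, so it is the borrowed bVII.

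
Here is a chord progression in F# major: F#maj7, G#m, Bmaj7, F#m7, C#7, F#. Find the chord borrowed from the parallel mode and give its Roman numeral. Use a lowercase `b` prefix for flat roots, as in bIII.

i7

The diatonic triads in F# major are F#, G#m, A#m, B, C#, D#m, E#dim. F#maj7, G#m, Bmaj7, C#7 and F# all belong to that set. F#m7 (F#–A–C#–E) is not: scale degree 1 in F# major carries F# (I). In F# minor the chord on that degree is F#m7, so here it functions as i7, borrowed from the parallel minor.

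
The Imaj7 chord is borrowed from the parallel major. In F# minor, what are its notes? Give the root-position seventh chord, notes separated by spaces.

F# A# C# E#

The root, F#, is scale degree 1 — the same note in F# minor and F# major; only the chord quality changes. In F# major the chord on F# is F#–A#–C#–E#.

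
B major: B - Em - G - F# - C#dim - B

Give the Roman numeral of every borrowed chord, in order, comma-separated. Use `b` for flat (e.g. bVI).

In B major the diatonic chords are B, C#m, D#m, E, F#, G#m, A#dim. B and F# both belong to that set. Em (E–G–B) is not: scale degree 4 in B major carries E (IV). In B minor the chord on that degree is Em, so here it functions as iv, borrowed from the parallel minor. But G (G–B–D) is foreign: the diatonic vi on degree 6 is G#m, whereas G comes from B minor. It is labeled bVI. C#dim (C#–E–G) doesn't fit — on degree 2 B major would have C#m (ii). C#dim is the degree-2 chord of B minor, so it is the borrowed ii°.

iv, bVI, ii°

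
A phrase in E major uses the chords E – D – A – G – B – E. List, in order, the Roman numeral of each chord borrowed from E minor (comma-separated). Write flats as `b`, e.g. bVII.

In E major the diatonic chords are E, F#m, G#m, A, B, C#m, D#dim. E, A and B are all diatonic. D (D–F#–A) is not: scale degree 7 in E major carries D#dim (vii°). In E minor the chord on that degree is D, so here it functions as bVII, borrowed from the parallel minor. G (G–B–D) doesn't fit — on degree 3 E major would have G#m (iii). G is the degree-3 chord of E minor, so it is the borrowed bIII.

bVII, bIII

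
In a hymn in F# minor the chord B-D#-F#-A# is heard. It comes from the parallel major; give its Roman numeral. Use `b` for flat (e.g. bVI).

IVmaj7

B is scale degree 4 in F# minor. The diatonic chord on degree 4 would be Bm (iv), but B–D#–F#–A# is the major-seventh chord from F# major. As a borrowed chord it is labeled IVmaj7.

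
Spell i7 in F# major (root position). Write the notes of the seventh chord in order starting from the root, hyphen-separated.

i7 is built on scale degree 1, which is F# in both F# major and its parallel. In F# minor the chord on F# is F#–A–C#–E.

F#-A-C#-E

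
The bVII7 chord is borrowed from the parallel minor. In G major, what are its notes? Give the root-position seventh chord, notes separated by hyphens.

bVII7 is built on the lowered scale degree 7. In G major degree 7 is F#; lowered it becomes F. Building the dominant-seventh chord from the parallel minor on F: F–A–C–Eb.

F-A-C-Eb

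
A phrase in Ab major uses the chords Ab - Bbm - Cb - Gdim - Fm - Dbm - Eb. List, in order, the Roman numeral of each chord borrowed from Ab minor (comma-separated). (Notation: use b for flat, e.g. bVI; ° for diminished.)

bIII, iv

The diatonic triads in Ab major are Ab, Bbm, Cm, Db, Eb, Fm, Gdim. Of the given chords, Ab, Bbm, Gdim, Fm and Eb are diatonic. Cb (Cb–Eb–Gb) doesn't fit — on degree 3 Ab major would have Cm (iii). Cb is the degree-3 chord of Ab minor, so it is the borrowed bIII. Dbm (Db–Fb–Ab) is not: scale degree 4 in Ab major carries Db (IV). In Ab minor the chord on that degree is Dbm, so here it functions as iv, borrowed from the parallel minor.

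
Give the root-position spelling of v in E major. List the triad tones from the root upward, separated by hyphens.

The root, B, is scale degree 5 — the same note in E major and E minor; only the chord quality changes. Stacking thirds in E minor on B gives B–D–F#.

B-D-F#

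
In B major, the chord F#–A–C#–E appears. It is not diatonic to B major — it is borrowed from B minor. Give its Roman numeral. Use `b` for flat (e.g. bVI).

The root F# is the diatonic 5th degree of B major; the borrowing shows in the chord quality. Diatonically B major has F# (V) on that degree; F#–A–C#–E is instead the minor-seventh chord native to B minor, so it takes the label v7.

v7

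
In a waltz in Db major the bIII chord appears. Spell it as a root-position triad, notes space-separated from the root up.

Scale degree 3 in Db major is F. bIII uses the lowered form, Fb, taken from Db minor. Stacking thirds in Db minor on Fb gives Fb–Ab–Cb.

Fb Ab Cb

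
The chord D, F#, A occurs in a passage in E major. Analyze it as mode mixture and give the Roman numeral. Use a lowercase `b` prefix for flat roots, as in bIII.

bVII

In E major scale degree 7 is D#; D is its lowered form, from E minor. Diatonically E major has D#dim (vii°) on that degree; D–F#–A is instead the major chord native to E minor, so it takes the label bVII.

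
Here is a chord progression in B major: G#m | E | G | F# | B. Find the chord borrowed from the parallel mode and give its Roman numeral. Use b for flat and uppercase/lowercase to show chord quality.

In B major the diatonic chords are B, C#m, D#m, E, F#, G#m, A#dim. G#m, E, F# and B all belong to that set. But G (G–B–D) is foreign: the diatonic vi on degree 6 is G#m, whereas G comes from B minor. It is labeled bVI.

bVI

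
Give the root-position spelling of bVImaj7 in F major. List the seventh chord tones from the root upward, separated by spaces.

bVImaj7 is built on the lowered scale degree 6. In F major degree 6 is D; lowered it becomes Db. In F minor the chord on Db is Db–F–Ab–C.

Db F Ab C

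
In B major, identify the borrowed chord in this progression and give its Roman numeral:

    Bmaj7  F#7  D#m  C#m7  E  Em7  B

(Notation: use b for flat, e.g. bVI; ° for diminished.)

iv7

The diatonic triads in B major are B, C#m, D#m, E, F#, G#m, A#dim. Of the given chords, Bmaj7, F#7, D#m, C#m7, E and B are diatonic. Em7 (E–G–B–D) is not: scale degree 4 in B major carries E (IV). In B minor the chord on that degree is Em7, so here it functions as iv7, borrowed from the parallel minor.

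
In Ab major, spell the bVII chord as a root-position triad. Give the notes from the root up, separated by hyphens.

Gb-Bb-Db

bVII is built on the lowered scale degree 7. In Ab major degree 7 is G; lowered it becomes Gb. Building the major chord from the parallel minor on Gb: Gb–Bb–Db.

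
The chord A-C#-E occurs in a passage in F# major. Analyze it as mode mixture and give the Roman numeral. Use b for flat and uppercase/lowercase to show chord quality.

The root A is the lowered 3rd scale degree — diatonically F# major has A# there. Diatonically F# major has A#m (iii) on that degree; A–C#–E is instead the major chord native to F# minor, so it takes the label bIII.

bIII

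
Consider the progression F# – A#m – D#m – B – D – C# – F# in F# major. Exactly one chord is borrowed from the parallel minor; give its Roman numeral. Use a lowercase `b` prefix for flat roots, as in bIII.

The diatonic triads in F# major are F#, G#m, A#m, B, C#, D#m, E#dim. F#, A#m, D#m, B and C# all belong to that set. D (D–F#–A) doesn't fit — on degree 6 F# major would have D#m (vi). D is the degree-6 chord of F# minor, so it is the borrowed bVI.

bVI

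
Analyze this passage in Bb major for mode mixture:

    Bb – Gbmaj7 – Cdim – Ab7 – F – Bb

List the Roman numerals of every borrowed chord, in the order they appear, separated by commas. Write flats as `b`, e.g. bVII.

bVImaj7, ii°, bVII7

Bb major has the diatonic set Bb, Cm, Dm, Eb, F, Gm, Adim. Bb and F both belong to that set. But Gbmaj7 (Gb–Bb–Db–F) is foreign: the diatonic vi on degree 6 is Gm, whereas Gbmaj7 comes from Bb minor. It is labeled bVImaj7. Cdim (C–Eb–Gb) is not: scale degree 2 in Bb major carries Cm (ii). In Bb minor the chord on that degree is Cdim, so here it functions as ii°, borrowed from the parallel minor. But Ab7 (Ab–C–Eb–Gb) is foreign: the diatonic vii° on degree 7 is Adim, whereas Ab7 comes from Bb minor. It is labeled bVII7.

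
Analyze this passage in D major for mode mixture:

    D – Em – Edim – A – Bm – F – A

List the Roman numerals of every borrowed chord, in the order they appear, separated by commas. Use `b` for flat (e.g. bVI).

D major has the diatonic set D, Em, F#m, G, A, Bm, C#dim. D, Em, A and Bm are all diatonic. But Edim (E–G–Bb) is foreign: the diatonic ii on degree 2 is Em, whereas Edim comes from D minor. It is labeled ii°. F (F–A–C) is not: scale degree 3 in D major carries F#m (iii). In D minor the chord on that degree is F, so here it functions as bIII, borrowed from the parallel minor.

ii°, bIII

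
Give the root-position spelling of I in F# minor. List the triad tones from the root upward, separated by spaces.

I is built on scale degree 1, which is F# in both F# minor and its parallel. In F# major the chord on F# is F#–A#–C#.

F# A# C#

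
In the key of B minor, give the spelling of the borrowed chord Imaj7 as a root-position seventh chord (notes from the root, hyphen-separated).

Imaj7 is built on scale degree 1, which is B in both B minor and its parallel. Building the major-seventh chord from the parallel major on B: B–D#–F#–A#.

B-D#-F#-A#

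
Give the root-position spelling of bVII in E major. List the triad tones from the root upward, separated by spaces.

D F# A

Scale degree 7 in E major is D#. bVII uses the lowered form, D, taken from E minor. Building the major chord from the parallel minor on D: D–F#–A.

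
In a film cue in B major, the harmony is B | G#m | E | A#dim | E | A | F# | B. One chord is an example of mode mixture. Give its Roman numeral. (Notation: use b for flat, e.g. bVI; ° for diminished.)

bVII

The diatonic triads in B major are B, C#m, D#m, E, F#, G#m, A#dim. B, G#m, E, A#dim and F# are all diatonic. But A (A–C#–E) is foreign: the diatonic vii° on degree 7 is A#dim, whereas A comes from B minor. It is labeled bVII.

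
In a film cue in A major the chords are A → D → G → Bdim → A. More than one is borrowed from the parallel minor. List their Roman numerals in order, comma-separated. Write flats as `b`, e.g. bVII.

In A major the diatonic chords are A, Bm, C#m, D, E, F#m, G#dim. A and D are both diatonic. G (G–B–D) doesn't fit — on degree 7 A major would have G#dim (vii°). G is the degree-7 chord of A minor, so it is the borrowed bVII. Bdim (B–D–F) is not: scale degree 2 in A major carries Bm (ii). In A minor the chord on that degree is Bdim, so here it functions as ii°, borrowed from the parallel minor.

bVII, ii°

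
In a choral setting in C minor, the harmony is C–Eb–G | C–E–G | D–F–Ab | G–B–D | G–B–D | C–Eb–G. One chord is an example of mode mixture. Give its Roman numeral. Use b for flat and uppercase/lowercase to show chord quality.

C minor has the diatonic set Cm, Ddim, Eb, Fm, G, Ab, Bb (with V from harmonic minor). Of the given chords, C–Eb–G = Cm, D–F–Ab = Ddim and G–B–D = G are diatonic. C–E–G is not: scale degree 1 in C minor carries Cm (i). In C major the chord on that degree is C, so here it functions as I, borrowed from the parallel major.

I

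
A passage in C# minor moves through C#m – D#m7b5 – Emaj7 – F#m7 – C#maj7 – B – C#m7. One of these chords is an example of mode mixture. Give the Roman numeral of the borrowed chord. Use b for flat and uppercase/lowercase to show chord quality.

The diatonic triads in C# minor (with V from harmonic minor) are C#m, D#dim, E, F#m, G#, A, B. C#m, D#m7b5, Emaj7, F#m7, B and C#m7 all belong to that set. But C#maj7 (C#–E#–G#–B#) is foreign: the diatonic i on degree 1 is C#m, whereas C#maj7 comes from C# major. It is labeled Imaj7.

Imaj7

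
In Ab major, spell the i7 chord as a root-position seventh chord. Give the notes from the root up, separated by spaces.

i7 is built on scale degree 1, which is Ab in both Ab major and its parallel. Building the minor-seventh chord from the parallel minor on Ab: Ab–Cb–Eb–Gb.

Ab Cb Eb Gb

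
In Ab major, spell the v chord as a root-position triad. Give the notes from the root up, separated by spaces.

Eb Gb Bb

The root, Eb, is scale degree 5 — the same note in Ab major and Ab minor; only the chord quality changes. Building the minor chord from the parallel minor on Eb: Eb–Gb–Bb.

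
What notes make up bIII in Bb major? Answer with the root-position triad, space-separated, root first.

Db F Ab

The root of bIII is the lowered 3rd degree: D becomes Db. In Bb minor the chord on Db is Db–F–Ab.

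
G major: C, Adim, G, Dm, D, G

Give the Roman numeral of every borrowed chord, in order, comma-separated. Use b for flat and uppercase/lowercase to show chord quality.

ii°, v

G major has the diatonic set G, Am, Bm, C, D, Em, F#dim. C, G and D all belong to that set. Adim (A–C–Eb) is not: scale degree 2 in G major carries Am (ii). In G minor the chord on that degree is Adim, so here it functions as ii°, borrowed from the parallel minor. Dm (D–F–A) is not: scale degree 5 in G major carries D (V). In G minor the chord on that degree is Dm, so here it functions as v, borrowed from the parallel minor.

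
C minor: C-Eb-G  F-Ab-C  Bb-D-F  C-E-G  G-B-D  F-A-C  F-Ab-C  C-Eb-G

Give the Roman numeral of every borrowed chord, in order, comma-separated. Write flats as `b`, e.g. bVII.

The diatonic triads in C minor (with V from harmonic minor) are Cm, Ddim, Eb, Fm, G, Ab, Bb. C–Eb–G = Cm, F–Ab–C = Fm, Bb–D–F = Bb and G–B–D = G all belong to that set. C–E–G doesn't fit — on degree 1 C minor would have Cm (i). C is the degree-1 chord of C major, so it is the borrowed I. But F–A–C is foreign: the diatonic iv on degree 4 is Fm, whereas F comes from C major. It is labeled IV.

I, IV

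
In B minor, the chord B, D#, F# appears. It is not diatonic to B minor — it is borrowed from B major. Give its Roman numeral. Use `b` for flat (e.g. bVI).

I

B is scale degree 1 in B minor. The diatonic chord on degree 1 would be Bm (i), but B–D#–F# is the major chord from B major. As a borrowed chord it is labeled I.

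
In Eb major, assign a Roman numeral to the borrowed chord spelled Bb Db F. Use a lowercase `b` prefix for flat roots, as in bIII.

v

Bb is scale degree 5 in Eb major. The diatonic chord on degree 5 would be Bb (V), but Bb–Db–F is the minor chord from Eb minor. As a borrowed chord it is labeled v.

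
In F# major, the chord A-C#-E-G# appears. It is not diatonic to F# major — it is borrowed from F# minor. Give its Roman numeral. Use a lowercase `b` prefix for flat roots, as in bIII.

The root A is the lowered 3rd scale degree — diatonically F# major has A# there. A–C#–E–G# is a major-seventh chord — the form found in F# minor, not the diatonic iii (A#m). Borrowed into F# major it is written bIIImaj7.

bIIImaj7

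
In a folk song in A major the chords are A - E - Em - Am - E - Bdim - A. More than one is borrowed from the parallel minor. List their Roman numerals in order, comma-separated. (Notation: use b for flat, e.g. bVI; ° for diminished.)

v, i, ii°

A major has the diatonic set A, Bm, C#m, D, E, F#m, G#dim. A and E are both diatonic. Em (E–G–B) is not: scale degree 5 in A major carries E (V). In A minor the chord on that degree is Em, so here it functions as v, borrowed from the parallel minor. Am (A–C–E) is not: scale degree 1 in A major carries A (I). In A minor the chord on that degree is Am, so here it functions as i, borrowed from the parallel minor. Bdim (B–D–F) is not: scale degree 2 in A major carries Bm (ii). In A minor the chord on that degree is Bdim, so here it functions as ii°, borrowed from the parallel minor.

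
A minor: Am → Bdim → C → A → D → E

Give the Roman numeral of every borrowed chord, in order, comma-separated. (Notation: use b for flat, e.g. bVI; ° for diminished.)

In A minor (with V from harmonic minor) the diatonic chords are Am, Bdim, C, Dm, E, F, G. Of the given chords, Am, Bdim, C and E are diatonic. A (A–C#–E) doesn't fit — on degree 1 A minor would have Am (i). A is the degree-1 chord of A major, so it is the borrowed I. D (D–F#–A) is not: scale degree 4 in A minor carries Dm (iv). In A major the chord on that degree is D, so here it functions as IV, borrowed from the parallel major.

I, IV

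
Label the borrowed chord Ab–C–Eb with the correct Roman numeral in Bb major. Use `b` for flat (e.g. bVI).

Ab is the lowered form of scale degree 7 in Bb major (the diatonic degree 7 is A). Diatonically Bb major has Adim (vii°) on that degree; Ab–C–Eb is instead the major chord native to Bb minor, so it takes the label bVII.

bVII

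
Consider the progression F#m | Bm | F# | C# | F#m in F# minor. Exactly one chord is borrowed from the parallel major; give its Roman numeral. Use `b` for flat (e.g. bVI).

I

In F# minor (with V from harmonic minor) the diatonic chords are F#m, G#dim, A, Bm, C#, D, E. Of the given chords, F#m, Bm and C# are diatonic. F# (F#–A#–C#) doesn't fit — on degree 1 F# minor would have F#m (i). F# is the degree-1 chord of F# major, so it is the borrowed I.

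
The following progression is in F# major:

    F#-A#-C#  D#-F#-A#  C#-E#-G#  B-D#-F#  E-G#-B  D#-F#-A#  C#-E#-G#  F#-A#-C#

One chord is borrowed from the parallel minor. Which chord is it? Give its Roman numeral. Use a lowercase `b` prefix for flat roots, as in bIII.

F# major has the diatonic set F#, G#m, A#m, B, C#, D#m, E#dim. Of the given chords, F#–A#–C# = F#, D#–F#–A# = D#m, C#–E#–G# = C# and B–D#–F# = B are diatonic. E–G#–B is not: scale degree 7 in F# major carries E#dim (vii°). In F# minor the chord on that degree is E, so here it functions as bVII, borrowed from the parallel minor.

bVII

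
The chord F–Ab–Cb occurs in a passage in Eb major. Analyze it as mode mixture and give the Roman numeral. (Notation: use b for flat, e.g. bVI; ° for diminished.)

ii°

The root F is the diatonic 2nd degree of Eb major; the borrowing shows in the chord quality. The diatonic chord on degree 2 would be Fm (ii), but F–Ab–Cb is the diminished chord from Eb minor. As a borrowed chord it is labeled ii°.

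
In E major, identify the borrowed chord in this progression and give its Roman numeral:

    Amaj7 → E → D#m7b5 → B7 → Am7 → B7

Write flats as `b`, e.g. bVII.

iv7

The diatonic triads in E major are E, F#m, G#m, A, B, C#m, D#dim. Amaj7, E, D#m7b5 and B7 are all diatonic. Am7 (A–C–E–G) is not: scale degree 4 in E major carries A (IV). In E minor the chord on that degree is Am7, so here it functions as iv7, borrowed from the parallel minor.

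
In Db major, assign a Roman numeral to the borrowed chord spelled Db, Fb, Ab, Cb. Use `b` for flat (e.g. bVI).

Db is scale degree 1 in Db major. Db–Fb–Ab–Cb is a minor-seventh chord — the form found in Db minor, not the diatonic I (Db). Borrowed into Db major it is written i7.

i7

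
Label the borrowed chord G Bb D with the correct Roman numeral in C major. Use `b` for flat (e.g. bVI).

The root G is the diatonic 5th degree of C major; the borrowing shows in the chord quality. The diatonic chord on degree 5 would be G (V), but G–Bb–D is the minor chord from C minor. As a borrowed chord it is labeled v.

v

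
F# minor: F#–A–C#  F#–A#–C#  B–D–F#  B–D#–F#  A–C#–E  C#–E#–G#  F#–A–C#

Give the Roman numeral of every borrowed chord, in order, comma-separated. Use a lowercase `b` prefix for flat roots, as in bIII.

I, IV

The diatonic triads in F# minor (with V from harmonic minor) are F#m, G#dim, A, Bm, C#, D, E. F#–A–C# = F#m, B–D–F# = Bm, A–C#–E = A and C#–E#–G# = C# all belong to that set. But F#–A#–C# is foreign: the diatonic i on degree 1 is F#m, whereas F# comes from F# major. It is labeled I. B–D#–F# is not: scale degree 4 in F# minor carries Bm (iv). In F# major the chord on that degree is B, so here it functions as IV, borrowed from the parallel major.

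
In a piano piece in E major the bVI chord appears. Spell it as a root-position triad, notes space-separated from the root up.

Scale degree 6 in E major is C#. bVI uses the lowered form, C, taken from E minor. Building the major chord from the parallel minor on C: C–E–G.

C E G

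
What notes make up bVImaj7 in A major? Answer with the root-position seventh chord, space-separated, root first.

Scale degree 6 in A major is F#. bVImaj7 uses the lowered form, F, taken from A minor. Stacking thirds in A minor on F gives F–A–C–E.

F A C E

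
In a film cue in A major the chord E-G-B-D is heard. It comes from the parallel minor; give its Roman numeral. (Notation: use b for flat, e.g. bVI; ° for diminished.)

v7

E is scale degree 5 in A major. The diatonic chord on degree 5 would be E (V), but E–G–B–D is the minor-seventh chord from A minor. As a borrowed chord it is labeled v7.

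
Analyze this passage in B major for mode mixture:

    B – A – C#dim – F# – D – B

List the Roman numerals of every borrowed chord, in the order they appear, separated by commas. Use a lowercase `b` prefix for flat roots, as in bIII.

bVII, ii°, bIII

B major has the diatonic set B, C#m, D#m, E, F#, G#m, A#dim. Of the given chords, B and F# are diatonic. But A (A–C#–E) is foreign: the diatonic vii° on degree 7 is A#dim, whereas A comes from B minor. It is labeled bVII. C#dim (C#–E–G) is not: scale degree 2 in B major carries C#m (ii). In B minor the chord on that degree is C#dim, so here it functions as ii°, borrowed from the parallel minor. D (D–F#–A) is not: scale degree 3 in B major carries D#m (iii). In B minor the chord on that degree is D, so here it functions as bIII, borrowed from the parallel minor.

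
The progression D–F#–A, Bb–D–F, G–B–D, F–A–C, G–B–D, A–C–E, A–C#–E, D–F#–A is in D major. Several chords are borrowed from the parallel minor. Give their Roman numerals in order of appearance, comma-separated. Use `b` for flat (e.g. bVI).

bVI, bIII, v

In D major the diatonic chords are D, Em, F#m, G, A, Bm, C#dim. D–F#–A = D, G–B–D = G and A–C#–E = A are all diatonic. Bb–D–F is not: scale degree 6 in D major carries Bm (vi). In D minor the chord on that degree is Bb, so here it functions as bVI, borrowed from the parallel minor. But F–A–C is foreign: the diatonic iii on degree 3 is F#m, whereas F comes from D minor. It is labeled bIII. But A–C–E is foreign: the diatonic V on degree 5 is A, whereas Am comes from D minor. It is labeled v.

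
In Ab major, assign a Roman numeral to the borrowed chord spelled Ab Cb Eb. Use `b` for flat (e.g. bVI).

The root Ab is the diatonic 1st degree of Ab major; the borrowing shows in the chord quality. The diatonic chord on degree 1 would be Ab (I), but Ab–Cb–Eb is the minor chord from Ab minor. As a borrowed chord it is labeled i.

i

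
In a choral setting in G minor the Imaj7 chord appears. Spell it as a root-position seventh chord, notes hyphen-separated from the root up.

Imaj7 is built on scale degree 1, which is G in both G minor and its parallel. Building the major-seventh chord from the parallel major on G: G–B–D–F#.

G-B-D-F#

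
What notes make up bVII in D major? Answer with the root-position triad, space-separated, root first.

The root of bVII is the lowered 7th degree: C# becomes C. Stacking thirds in D minor on C gives C–E–G.

C E G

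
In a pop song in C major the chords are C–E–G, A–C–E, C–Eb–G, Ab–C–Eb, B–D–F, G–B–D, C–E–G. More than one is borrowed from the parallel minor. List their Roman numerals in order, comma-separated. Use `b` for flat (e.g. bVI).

i, bVI

In C major the diatonic chords are C, Dm, Em, F, G, Am, Bdim. C–E–G = C, A–C–E = Am, B–D–F = Bdim and G–B–D = G all belong to that set. But C–Eb–G is foreign: the diatonic I on degree 1 is C, whereas Cm comes from C minor. It is labeled i. Ab–C–Eb doesn't fit — on degree 6 C major would have Am (vi). Ab is the degree-6 chord of C minor, so it is the borrowed bVI.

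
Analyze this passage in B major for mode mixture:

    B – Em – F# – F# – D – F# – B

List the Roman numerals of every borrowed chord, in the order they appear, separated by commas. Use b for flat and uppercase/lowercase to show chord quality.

iv, bIII

The diatonic triads in B major are B, C#m, D#m, E, F#, G#m, A#dim. B and F# are both diatonic. Em (E–G–B) doesn't fit — on degree 4 B major would have E (IV). Em is the degree-4 chord of B minor, so it is the borrowed iv. But D (D–F#–A) is foreign: the diatonic iii on degree 3 is D#m, whereas D comes from B minor. It is labeled bIII.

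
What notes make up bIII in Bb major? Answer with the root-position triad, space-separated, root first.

Db F Ab

Scale degree 3 in Bb major is D. bIII uses the lowered form, Db, taken from Bb minor. Stacking thirds in Bb minor on Db gives Db–F–Ab.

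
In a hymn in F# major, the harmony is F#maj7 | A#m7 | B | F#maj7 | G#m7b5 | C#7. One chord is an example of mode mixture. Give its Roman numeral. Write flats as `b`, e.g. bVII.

F# major has the diatonic set F#, G#m, A#m, B, C#, D#m, E#dim. Of the given chords, F#maj7, A#m7, B and C#7 are diatonic. But G#m7b5 (G#–B–D–F#) is foreign: the diatonic ii on degree 2 is G#m, whereas G#m7b5 comes from F# minor. It is labeled iiø7.

iiø7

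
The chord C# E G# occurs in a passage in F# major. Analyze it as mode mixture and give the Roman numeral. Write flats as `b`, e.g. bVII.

v

C# is scale degree 5 in F# major. The diatonic chord on degree 5 would be C# (V), but C#–E–G# is the minor chord from F# minor. As a borrowed chord it is labeled v.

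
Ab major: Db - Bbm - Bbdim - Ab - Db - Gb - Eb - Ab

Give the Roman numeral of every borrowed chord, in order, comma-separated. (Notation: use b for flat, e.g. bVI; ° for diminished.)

The diatonic triads in Ab major are Ab, Bbm, Cm, Db, Eb, Fm, Gdim. Of the given chords, Db, Bbm, Ab and Eb are diatonic. Bbdim (Bb–Db–Fb) is not: scale degree 2 in Ab major carries Bbm (ii). In Ab minor the chord on that degree is Bbdim, so here it functions as ii°, borrowed from the parallel minor. Gb (Gb–Bb–Db) is not: scale degree 7 in Ab major carries Gdim (vii°). In Ab minor the chord on that degree is Gb, so here it functions as bVII, borrowed from the parallel minor.

ii°, bVII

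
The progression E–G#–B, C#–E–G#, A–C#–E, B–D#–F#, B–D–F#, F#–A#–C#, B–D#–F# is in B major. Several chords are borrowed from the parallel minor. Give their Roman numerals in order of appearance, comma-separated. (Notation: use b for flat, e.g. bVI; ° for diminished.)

bVII, i

In B major the diatonic chords are B, C#m, D#m, E, F#, G#m, A#dim. Of the given chords, E–G#–B = E, C#–E–G# = C#m, B–D#–F# = B and F#–A#–C# = F# are diatonic. But A–C#–E is foreign: the diatonic vii° on degree 7 is A#dim, whereas A comes from B minor. It is labeled bVII. But B–D–F# is foreign: the diatonic I on degree 1 is B, whereas Bm comes from B minor. It is labeled i.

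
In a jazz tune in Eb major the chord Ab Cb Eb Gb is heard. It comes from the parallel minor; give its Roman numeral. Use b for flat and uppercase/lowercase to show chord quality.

iv7

The root Ab is the diatonic 4th degree of Eb major; the borrowing shows in the chord quality. Ab–Cb–Eb–Gb is a minor-seventh chord — the form found in Eb minor, not the diatonic IV (Ab). Borrowed into Eb major it is written iv7.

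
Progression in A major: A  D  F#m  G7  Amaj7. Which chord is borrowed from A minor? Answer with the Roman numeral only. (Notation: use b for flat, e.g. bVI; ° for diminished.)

A major has the diatonic set A, Bm, C#m, D, E, F#m, G#dim. A, D, F#m and Amaj7 all belong to that set. G7 (G–B–D–F) is not: scale degree 7 in A major carries G#dim (vii°). In A minor the chord on that degree is G7, so here it functions as bVII7, borrowed from the parallel minor.

bVII7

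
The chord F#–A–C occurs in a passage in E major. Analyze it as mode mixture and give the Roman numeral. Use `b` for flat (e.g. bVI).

ii°

F# is scale degree 2 in E major. The diatonic chord on degree 2 would be F#m (ii), but F#–A–C is the diminished chord from E minor. As a borrowed chord it is labeled ii°.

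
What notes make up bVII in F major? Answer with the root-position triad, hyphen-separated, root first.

The root of bVII is the lowered 7th degree: E becomes Eb. Building the major chord from the parallel minor on Eb: Eb–G–Bb.

Eb-G-Bb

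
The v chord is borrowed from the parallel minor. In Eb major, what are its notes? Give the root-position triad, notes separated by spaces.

Bb Db F

The root, Bb, is scale degree 5 — the same note in Eb major and Eb minor; only the chord quality changes. Building the minor chord from the parallel minor on Bb: Bb–Db–F.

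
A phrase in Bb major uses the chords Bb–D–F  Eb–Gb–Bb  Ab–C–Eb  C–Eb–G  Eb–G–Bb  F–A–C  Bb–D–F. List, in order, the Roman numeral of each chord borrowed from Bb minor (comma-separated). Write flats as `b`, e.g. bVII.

In Bb major the diatonic chords are Bb, Cm, Dm, Eb, F, Gm, Adim. Bb–D–F = Bb, C–Eb–G = Cm, Eb–G–Bb = Eb and F–A–C = F all belong to that set. But Eb–Gb–Bb is foreign: the diatonic IV on degree 4 is Eb, whereas Ebm comes from Bb minor. It is labeled iv. But Ab–C–Eb is foreign: the diatonic vii° on degree 7 is Adim, whereas Ab comes from Bb minor. It is labeled bVII.

iv, bVII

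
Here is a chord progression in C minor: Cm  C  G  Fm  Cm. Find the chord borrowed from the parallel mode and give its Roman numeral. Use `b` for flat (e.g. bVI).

I

C minor has the diatonic set Cm, Ddim, Eb, Fm, G, Ab, Bb (with V from harmonic minor). Cm, G and Fm all belong to that set. C (C–E–G) doesn't fit — on degree 1 C minor would have Cm (i). C is the degree-1 chord of C major, so it is the borrowed I.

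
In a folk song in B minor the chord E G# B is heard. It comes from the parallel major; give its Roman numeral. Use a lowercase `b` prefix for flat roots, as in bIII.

IV

The root E is the diatonic 4th degree of B minor; the borrowing shows in the chord quality. Diatonically B minor has Em (iv) on that degree; E–G#–B is instead the major chord native to B major, so it takes the label IV.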